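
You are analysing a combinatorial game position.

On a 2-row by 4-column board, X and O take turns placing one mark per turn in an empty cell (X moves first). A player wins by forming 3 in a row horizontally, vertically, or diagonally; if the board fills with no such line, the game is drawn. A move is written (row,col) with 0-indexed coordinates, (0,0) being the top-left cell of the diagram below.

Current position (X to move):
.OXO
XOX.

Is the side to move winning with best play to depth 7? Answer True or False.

X winning at [.OXO/XOX.]: False

p1 X@[.OXO/XOX.]: (0,0)[XOXO/XOX.]+0* (1,3)[.OXO/XOXX]+0
p2 O@[XOXO/XOX.]: (1,3)[XOXO/XOXO]+0*
p3 X@[XOXO/XOXO] terminal +0; root [.OXO/XOX.] d7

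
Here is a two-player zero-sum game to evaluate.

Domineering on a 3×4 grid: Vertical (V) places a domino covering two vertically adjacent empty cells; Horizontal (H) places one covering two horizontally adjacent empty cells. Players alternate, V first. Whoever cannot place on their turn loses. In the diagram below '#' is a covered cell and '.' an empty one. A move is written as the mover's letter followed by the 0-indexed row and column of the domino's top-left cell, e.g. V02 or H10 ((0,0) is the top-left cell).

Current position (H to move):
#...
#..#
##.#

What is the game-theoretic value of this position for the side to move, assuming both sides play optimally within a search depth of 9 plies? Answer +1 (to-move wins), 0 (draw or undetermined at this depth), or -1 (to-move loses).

value(#.../#..#/##.#, H) = +1

ply 1, H at #.../#..#/##.# | H01=-1→###./#..#/##.#; H02=-1→#.##/#..#/##.#; H11=+1→#.../####/##.#*
ply 2: #.../####/##.# is terminal -1 (V); from #.../#..#/##.# depth 9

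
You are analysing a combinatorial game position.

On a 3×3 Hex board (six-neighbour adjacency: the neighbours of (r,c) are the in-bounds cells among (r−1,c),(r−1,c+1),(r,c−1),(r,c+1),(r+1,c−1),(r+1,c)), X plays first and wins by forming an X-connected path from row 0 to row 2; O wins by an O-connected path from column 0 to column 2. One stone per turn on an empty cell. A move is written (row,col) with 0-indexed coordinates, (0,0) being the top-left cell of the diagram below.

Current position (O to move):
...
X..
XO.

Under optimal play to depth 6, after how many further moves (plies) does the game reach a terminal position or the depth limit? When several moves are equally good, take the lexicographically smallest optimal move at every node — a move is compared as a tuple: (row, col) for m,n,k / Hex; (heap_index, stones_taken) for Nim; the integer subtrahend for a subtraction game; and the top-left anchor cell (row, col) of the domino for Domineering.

PV length from [.../X../XO.]: 2 plies

p1 O@[.../X../XO.]: (0,0)[O../X../XO.]-1* (0,1)[.O./X../XO.]-1 (0,2)[..O/X../XO.]-1 (1,1)[.../XO./XO.]-1 (1,2)[.../X.O/XO.]-1 (2,2)[.../X../XOO]-1
p2 X@[O../X../XO.]: (0,1)[OX./X../XO.]+1* (0,2)[O.X/X../XO.]+1 (1,1)[O../XX./XO.]+1 (1,2)[O../X.X/XO.]+1 (2,2)[O../X../XOX]+1
p3 O@[OX./X../XO.] terminal -1; root [.../X../XO.] d6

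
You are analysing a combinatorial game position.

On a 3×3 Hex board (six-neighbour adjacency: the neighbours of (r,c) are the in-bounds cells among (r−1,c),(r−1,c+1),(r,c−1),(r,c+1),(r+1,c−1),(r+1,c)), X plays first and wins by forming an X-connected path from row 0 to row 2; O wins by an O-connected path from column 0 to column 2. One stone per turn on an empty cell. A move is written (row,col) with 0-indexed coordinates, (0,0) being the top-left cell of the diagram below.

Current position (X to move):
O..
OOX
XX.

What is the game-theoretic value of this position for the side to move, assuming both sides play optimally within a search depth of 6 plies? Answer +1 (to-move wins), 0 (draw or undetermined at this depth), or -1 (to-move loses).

value(O../OOX/XX., X) = +1

[O../OOX/XX.] X move#1: (0,1):-1/OX./OOX/XX., (0,2):+1/O.X/OOX/XX.*, (2,2):-1/O../OOX/XXX
[O.X/OOX/XX.] end (terminal -1, O#2); searched O../OOX/XX. to 6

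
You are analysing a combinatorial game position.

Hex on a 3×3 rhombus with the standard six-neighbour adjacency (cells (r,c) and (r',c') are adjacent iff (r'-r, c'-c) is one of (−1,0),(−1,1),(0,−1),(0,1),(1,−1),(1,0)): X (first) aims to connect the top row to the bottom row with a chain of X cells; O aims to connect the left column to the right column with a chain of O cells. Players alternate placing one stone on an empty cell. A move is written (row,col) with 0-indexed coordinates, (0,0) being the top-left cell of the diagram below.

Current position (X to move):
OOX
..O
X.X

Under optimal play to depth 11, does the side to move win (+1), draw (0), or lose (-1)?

value(OOX/..O/X.X, X) = +1

p1 X@[OOX/..O/X.X]: (1,0)[OOX/X.O/X.X]-1 (1,1)[OOX/.XO/X.X]+1* (2,1)[OOX/..O/XXX]-1
p2 O@[OOX/.XO/X.X] terminal -1; root [OOX/..O/X.X] d11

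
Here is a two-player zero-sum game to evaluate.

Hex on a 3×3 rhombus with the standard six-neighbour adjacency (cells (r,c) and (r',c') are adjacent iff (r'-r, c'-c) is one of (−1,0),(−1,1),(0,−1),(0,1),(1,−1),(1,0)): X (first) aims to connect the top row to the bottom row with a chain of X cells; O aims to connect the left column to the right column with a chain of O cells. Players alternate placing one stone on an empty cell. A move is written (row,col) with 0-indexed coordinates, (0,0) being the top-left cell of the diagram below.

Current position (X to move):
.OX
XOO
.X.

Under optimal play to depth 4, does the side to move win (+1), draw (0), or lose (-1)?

ply 1, X at .OX/XOO/.X. | (0,0)=-1→XOX/XOO/.X.*; (2,0)=-1→.OX/XOO/XX.; (2,2)=-1→.OX/XOO/.XX
ply 2, O at XOX/XOO/.X. | (2,0)=+1→XOX/XOO/OX.*; (2,2)=-1→XOX/XOO/.XO
ply 3: XOX/XOO/OX. is terminal -1 (X); from .OX/XOO/.X. depth 4

value(.OX/XOO/.X., X) = -1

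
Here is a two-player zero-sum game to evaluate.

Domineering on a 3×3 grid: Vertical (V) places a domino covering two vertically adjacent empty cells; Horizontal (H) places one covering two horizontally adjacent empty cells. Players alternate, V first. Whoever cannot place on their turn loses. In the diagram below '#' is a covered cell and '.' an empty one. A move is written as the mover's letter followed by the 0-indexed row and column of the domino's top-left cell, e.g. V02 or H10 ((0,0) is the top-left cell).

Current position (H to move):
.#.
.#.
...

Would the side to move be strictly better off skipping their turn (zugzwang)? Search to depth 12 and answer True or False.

zugzwang(.#./.#./..., H) = False

[.#./.#./...] H move#1: H20:-1/.#./.#./##.*, H21:-1/.#./.#./.##
[.#./.#./##.] V move#2: V00:+1/##./##./##.*, V02:+1/.##/.##/##., V12:+1/.#./.##/###
[##./##./##.] end (terminal -1, H#3); searched .#./.#./... to 12
pass branch (V moves first from the same position):
  | [.#./.#./...] V move#1: V00:+1/##./##./...*, V02:+1/.##/.##/..., V10:+1/.#./##./#.., V12:+1/.#./.##/..#
  | [##./##./...] H move#2: H20:-1/##./##./##.*, H21:-1/##./##./.##
  | [##./##./##.] V move#3: V02:+1/###/###/##.*, V12:+1/##./###/###
  | [###/###/##.] end (terminal -1, H#4); searched .#./.#./... to 12
H moving scores -1; H passing scores -1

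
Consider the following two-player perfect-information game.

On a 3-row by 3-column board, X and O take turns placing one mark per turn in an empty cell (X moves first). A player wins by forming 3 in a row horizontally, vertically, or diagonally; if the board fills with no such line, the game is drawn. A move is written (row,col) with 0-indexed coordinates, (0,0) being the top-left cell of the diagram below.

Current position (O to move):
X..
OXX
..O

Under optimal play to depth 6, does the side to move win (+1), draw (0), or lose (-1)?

value(X../OXX/..O, O) = 0

[X../OXX/..O] O move#1: (0,1):+0/XO./OXX/..O*, (0,2):+0/X.O/OXX/..O, (2,0):+0/X../OXX/O.O, (2,1):+0/X../OXX/.OO
[XO./OXX/..O] X move#2: (0,2):+0/XOX/OXX/..O*, (2,0):+0/XO./OXX/X.O, (2,1):+0/XO./OXX/.XO
[XOX/OXX/..O] O move#3: (2,0):+0/XOX/OXX/O.O*, (2,1):-1/XOX/OXX/.OO
[XOX/OXX/O.O] X move#4: (2,1):+0/XOX/OXX/OXO*
[XOX/OXX/OXO] end (terminal +0, O#5); searched X../OXX/..O to 6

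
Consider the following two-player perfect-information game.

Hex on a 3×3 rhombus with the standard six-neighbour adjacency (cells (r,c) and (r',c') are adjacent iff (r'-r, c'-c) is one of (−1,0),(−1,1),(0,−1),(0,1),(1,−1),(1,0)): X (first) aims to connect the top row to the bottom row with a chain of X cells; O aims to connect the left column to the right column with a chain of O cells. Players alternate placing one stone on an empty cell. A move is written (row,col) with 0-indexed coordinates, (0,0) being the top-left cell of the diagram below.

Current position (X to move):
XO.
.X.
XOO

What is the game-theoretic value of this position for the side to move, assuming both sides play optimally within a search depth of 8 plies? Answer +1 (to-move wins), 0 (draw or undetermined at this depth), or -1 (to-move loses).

value(XO./.X./XOO, X) = +1

p1 X@[XO./.X./XOO]: (0,2)[XOX/.X./XOO]+1* (1,0)[XO./XX./XOO]+1 (1,2)[XO./.XX/XOO]+1
p2 O@[XOX/.X./XOO] terminal -1; root [XO./.X./XOO] d8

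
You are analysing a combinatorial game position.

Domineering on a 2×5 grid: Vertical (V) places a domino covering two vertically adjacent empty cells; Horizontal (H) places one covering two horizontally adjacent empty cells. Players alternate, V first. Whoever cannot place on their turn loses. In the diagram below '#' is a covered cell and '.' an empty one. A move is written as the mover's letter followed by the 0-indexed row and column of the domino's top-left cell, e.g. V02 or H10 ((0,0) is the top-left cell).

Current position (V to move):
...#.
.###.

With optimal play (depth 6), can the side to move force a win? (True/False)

V winning at [...#./.###.]: True

[...#./.###.] V move#1: V00:+1/#..#./####.*, V04:-1/...##/.####
[#..#./####.] H move#2: H01:-1/####./####.*
[####./####.] V move#3: V04:+1/#####/#####*
[#####/#####] end (terminal -1, H#4); searched ...#./.###. to 6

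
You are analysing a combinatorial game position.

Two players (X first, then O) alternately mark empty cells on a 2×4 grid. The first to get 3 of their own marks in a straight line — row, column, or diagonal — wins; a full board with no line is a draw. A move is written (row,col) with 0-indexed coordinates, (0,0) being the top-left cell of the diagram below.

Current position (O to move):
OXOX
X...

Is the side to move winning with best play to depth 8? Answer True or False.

O winning at [OXOX/X...]: False

p1 O@[OXOX/X...]: (1,1)[OXOX/XO..]+0* (1,2)[OXOX/X.O.]+0 (1,3)[OXOX/X..O]+0
p2 X@[OXOX/XO..]: (1,2)[OXOX/XOX.]+0* (1,3)[OXOX/XO.X]+0
p3 O@[OXOX/XOX.]: (1,3)[OXOX/XOXO]+0*
p4 X@[OXOX/XOXO] terminal +0; root [OXOX/X...] d8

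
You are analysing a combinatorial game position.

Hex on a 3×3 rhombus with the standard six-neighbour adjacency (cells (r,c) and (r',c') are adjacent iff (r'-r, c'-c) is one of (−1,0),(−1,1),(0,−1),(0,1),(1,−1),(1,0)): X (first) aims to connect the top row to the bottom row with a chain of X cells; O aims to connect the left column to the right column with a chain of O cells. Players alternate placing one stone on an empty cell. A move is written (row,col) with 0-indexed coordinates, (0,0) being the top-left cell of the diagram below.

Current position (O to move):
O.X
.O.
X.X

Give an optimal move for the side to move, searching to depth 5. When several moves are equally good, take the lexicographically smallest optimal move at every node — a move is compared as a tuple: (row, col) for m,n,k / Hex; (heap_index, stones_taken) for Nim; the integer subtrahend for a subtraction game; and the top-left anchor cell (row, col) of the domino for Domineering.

O's best at [O.X/.O./X.X]: (1,2)

p1 O@[O.X/.O./X.X]: (0,1)[OOX/.O./X.X]-1 (1,0)[O.X/OO./X.X]-1 (1,2)[O.X/.OO/X.X]+1* (2,1)[O.X/.O./XOX]-1
p2 X@[O.X/.OO/X.X]: (0,1)[OXX/.OO/X.X]-1* (1,0)[O.X/XOO/X.X]-1 (2,1)[O.X/.OO/XXX]-1
p3 O@[OXX/.OO/X.X]: (1,0)[OXX/OOO/X.X]+1* (2,1)[OXX/.OO/XOX]-1
p4 X@[OXX/OOO/X.X] terminal -1; root [O.X/.O./X.X] d5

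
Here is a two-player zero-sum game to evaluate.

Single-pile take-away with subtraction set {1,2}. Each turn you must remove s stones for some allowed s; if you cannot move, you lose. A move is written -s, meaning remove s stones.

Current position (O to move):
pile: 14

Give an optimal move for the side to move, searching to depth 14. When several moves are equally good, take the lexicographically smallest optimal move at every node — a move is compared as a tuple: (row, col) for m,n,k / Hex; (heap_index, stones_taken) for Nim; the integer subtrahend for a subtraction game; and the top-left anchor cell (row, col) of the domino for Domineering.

O's best at [14]: -2

ply 1, O at 14 | -1=-1→13; -2=+1→12*
ply 2, X at 12 | -1=-1→11*; -2=-1→10
ply 3, O at 11 | -1=-1→10; -2=+1→9*
ply 4, X at 9 | -1=-1→8*; -2=-1→7
ply 5, O at 8 | -1=-1→7; -2=+1→6*
ply 6, X at 6 | -1=-1→5*; -2=-1→4
ply 7, O at 5 | -1=-1→4; -2=+1→3*
ply 8, X at 3 | -1=-1→2*; -2=-1→1
ply 9, O at 2 | -1=-1→1; -2=+1→0*
ply 10: 0 is terminal -1 (X); from 14 depth 14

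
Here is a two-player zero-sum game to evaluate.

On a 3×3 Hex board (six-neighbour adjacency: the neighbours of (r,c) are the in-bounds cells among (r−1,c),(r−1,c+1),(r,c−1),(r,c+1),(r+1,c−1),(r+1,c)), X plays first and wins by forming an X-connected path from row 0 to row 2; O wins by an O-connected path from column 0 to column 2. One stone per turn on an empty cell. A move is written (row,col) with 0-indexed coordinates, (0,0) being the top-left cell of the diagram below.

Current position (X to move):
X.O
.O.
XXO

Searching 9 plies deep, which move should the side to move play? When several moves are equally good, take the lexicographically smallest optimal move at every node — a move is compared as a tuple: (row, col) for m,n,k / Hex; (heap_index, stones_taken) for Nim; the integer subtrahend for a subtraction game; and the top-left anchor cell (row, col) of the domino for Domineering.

[X.O/.O./XXO] X move#1: (0,1):-1/XXO/.O./XXO, (1,0):+1/X.O/XO./XXO*, (1,2):-1/X.O/.OX/XXO
[X.O/XO./XXO] end (terminal -1, O#2); searched X.O/.O./XXO to 9

X's best at [X.O/.O./XXO]: (1,0)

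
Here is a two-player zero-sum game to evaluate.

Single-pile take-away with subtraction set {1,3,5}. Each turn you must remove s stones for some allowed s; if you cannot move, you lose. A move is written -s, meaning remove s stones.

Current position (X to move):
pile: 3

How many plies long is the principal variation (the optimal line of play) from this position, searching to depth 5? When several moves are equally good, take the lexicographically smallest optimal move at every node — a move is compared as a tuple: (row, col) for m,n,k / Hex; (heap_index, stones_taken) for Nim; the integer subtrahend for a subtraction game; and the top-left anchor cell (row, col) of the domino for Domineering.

PV length from [3]: 3 plies

p1 X@[3]: -1[2]+1* -3[0]+1
p2 O@[2]: -1[1]-1*
p3 X@[1]: -1[0]+1*
p4 O@[0] terminal -1; root [3] d5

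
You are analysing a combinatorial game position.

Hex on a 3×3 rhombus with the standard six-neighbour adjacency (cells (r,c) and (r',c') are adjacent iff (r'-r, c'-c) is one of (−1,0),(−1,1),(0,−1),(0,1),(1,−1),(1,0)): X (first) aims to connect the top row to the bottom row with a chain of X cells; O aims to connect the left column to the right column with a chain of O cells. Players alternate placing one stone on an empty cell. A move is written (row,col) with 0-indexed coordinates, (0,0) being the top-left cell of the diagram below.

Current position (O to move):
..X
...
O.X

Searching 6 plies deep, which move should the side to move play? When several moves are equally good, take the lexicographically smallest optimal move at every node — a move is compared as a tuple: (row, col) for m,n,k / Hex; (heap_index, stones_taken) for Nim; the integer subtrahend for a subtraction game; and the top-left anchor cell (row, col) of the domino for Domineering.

O's best at [..X/.../O.X]: (1,2)

p1 O@[..X/.../O.X]: (0,0)[O.X/.../O.X]-1 (0,1)[.OX/.../O.X]-1 (1,0)[..X/O../O.X]-1 (1,1)[..X/.O./O.X]-1 (1,2)[..X/..O/O.X]+1* (2,1)[..X/.../OOX]-1
p2 X@[..X/..O/O.X]: (0,0)[X.X/..O/O.X]-1* (0,1)[.XX/..O/O.X]-1 (1,0)[..X/X.O/O.X]-1 (1,1)[..X/.XO/O.X]-1 (2,1)[..X/..O/OXX]-1
p3 O@[X.X/..O/O.X]: (0,1)[XOX/..O/O.X]+1* (1,0)[X.X/O.O/O.X]+1 (1,1)[X.X/.OO/O.X]+1 (2,1)[X.X/..O/OOX]+1
p4 X@[XOX/..O/O.X]: (1,0)[XOX/X.O/O.X]-1* (1,1)[XOX/.XO/O.X]-1 (2,1)[XOX/..O/OXX]-1
p5 O@[XOX/X.O/O.X]: (1,1)[XOX/XOO/O.X]+1* (2,1)[XOX/X.O/OOX]+1
p6 X@[XOX/XOO/O.X] terminal -1; root [..X/.../O.X] d6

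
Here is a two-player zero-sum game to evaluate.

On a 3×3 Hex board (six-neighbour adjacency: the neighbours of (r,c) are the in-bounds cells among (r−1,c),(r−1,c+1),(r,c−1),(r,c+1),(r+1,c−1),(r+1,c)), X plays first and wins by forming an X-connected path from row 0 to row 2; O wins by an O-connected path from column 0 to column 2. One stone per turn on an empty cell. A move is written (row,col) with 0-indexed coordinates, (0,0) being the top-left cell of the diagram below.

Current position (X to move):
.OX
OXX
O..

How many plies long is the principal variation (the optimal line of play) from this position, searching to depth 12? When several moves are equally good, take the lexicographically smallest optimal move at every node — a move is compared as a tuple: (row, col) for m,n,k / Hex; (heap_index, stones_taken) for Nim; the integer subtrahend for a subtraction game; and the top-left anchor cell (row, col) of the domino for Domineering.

ply 1, X at .OX/OXX/O.. | (0,0)=+1→XOX/OXX/O..*; (2,1)=+1→.OX/OXX/OX.; (2,2)=+1→.OX/OXX/O.X
ply 2, O at XOX/OXX/O.. | (2,1)=-1→XOX/OXX/OO.*; (2,2)=-1→XOX/OXX/O.O
ply 3, X at XOX/OXX/OO. | (2,2)=+1→XOX/OXX/OOX*
ply 4: XOX/OXX/OOX is terminal -1 (O); from .OX/OXX/O.. depth 12

PV length from [.OX/OXX/O..]: 3 plies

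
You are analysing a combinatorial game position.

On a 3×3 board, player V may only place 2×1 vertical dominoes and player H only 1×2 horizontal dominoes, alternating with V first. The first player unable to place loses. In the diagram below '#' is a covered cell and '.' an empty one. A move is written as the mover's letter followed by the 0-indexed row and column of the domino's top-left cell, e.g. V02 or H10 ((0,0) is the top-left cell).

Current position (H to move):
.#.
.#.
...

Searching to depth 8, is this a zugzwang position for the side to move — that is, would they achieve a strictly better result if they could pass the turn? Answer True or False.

zugzwang(.#./.#./..., H) = False

ply 1, H at .#./.#./... | H20=-1→.#./.#./##.*; H21=-1→.#./.#./.##
ply 2, V at .#./.#./##. | V00=+1→##./##./##.*; V02=+1→.##/.##/##.; V12=+1→.#./.##/###
ply 3: ##./##./##. is terminal -1 (H); from .#./.#./... depth 8
if H skipped the turn, V would face:
~ ply 1, V at .#./.#./... | V00=+1→##./##./...*; V02=+1→.##/.##/...; V10=+1→.#./##./#..; V12=+1→.#./.##/..#
~ ply 2, H at ##./##./... | H20=-1→##./##./##.*; H21=-1→##./##./.##
~ ply 3, V at ##./##./##. | V02=+1→###/###/##.*; V12=+1→##./###/###
~ ply 4: ###/###/##. is terminal -1 (H); from .#./.#./... depth 8
compare (H): move=-1 vs pass=-1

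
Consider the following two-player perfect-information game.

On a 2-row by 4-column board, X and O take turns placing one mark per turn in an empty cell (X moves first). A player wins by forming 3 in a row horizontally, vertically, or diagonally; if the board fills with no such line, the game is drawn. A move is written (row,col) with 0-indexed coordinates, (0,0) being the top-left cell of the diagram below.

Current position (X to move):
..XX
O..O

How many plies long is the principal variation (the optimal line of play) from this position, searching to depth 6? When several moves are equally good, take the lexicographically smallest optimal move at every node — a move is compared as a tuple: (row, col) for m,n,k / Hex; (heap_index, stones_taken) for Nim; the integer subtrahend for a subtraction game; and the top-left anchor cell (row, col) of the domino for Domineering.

PV length from [..XX/O..O]: 1 ply

ply 1, X at ..XX/O..O | (0,0)=+0→X.XX/O..O; (0,1)=+1→.XXX/O..O*; (1,1)=+0→..XX/OX.O; (1,2)=+0→..XX/O.XO
ply 2: .XXX/O..O is terminal -1 (O); from ..XX/O..O depth 6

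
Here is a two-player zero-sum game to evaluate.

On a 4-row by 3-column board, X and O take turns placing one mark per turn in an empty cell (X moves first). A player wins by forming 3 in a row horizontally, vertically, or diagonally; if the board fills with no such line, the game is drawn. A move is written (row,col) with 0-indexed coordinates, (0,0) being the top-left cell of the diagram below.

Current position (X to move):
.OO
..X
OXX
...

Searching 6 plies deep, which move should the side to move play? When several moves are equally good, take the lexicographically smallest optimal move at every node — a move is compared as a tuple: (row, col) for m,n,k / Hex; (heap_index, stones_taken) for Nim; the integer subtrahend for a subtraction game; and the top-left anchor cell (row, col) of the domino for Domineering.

X's best at [.OO/..X/OXX/...]: (3,0)

ply 1, X at .OO/..X/OXX/... | (0,0)=-1→XOO/..X/OXX/...; (1,0)=-1→.OO/X.X/OXX/...; (1,1)=-1→.OO/.XX/OXX/...; (3,0)=+1→.OO/..X/OXX/X..*; (3,1)=-1→.OO/..X/OXX/.X.; (3,2)=+1→.OO/..X/OXX/..X
ply 2: .OO/..X/OXX/X.. is terminal -1 (O); from .OO/..X/OXX/... depth 6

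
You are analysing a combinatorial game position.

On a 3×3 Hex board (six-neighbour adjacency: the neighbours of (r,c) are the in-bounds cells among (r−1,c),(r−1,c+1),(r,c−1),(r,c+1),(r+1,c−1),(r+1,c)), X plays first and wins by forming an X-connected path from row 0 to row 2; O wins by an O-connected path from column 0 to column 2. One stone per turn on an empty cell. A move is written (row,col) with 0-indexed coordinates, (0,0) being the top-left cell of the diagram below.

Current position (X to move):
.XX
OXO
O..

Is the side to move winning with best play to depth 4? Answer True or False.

p1 X@[.XX/OXO/O..]: (0,0)[XXX/OXO/O..]-1 (2,1)[.XX/OXO/OX.]+1* (2,2)[.XX/OXO/O.X]-1
p2 O@[.XX/OXO/OX.] terminal -1; root [.XX/OXO/O..] d4

X winning at [.XX/OXO/O..]: True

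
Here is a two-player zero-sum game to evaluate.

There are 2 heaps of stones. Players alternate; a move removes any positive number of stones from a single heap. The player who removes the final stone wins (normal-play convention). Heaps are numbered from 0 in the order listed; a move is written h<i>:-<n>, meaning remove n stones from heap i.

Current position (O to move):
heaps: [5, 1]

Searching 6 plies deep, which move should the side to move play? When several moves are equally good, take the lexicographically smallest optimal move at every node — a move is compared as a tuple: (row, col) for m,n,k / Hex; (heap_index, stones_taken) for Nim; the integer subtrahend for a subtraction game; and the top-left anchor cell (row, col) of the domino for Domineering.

ply 1, O at (5,1) | h0:-1=-1→(4,1); h0:-2=-1→(3,1); h0:-3=-1→(2,1); h0:-4=+1→(1,1)*; h0:-5=-1→(0,1); h1:-1=-1→(5,0)
ply 2, X at (1,1) | h0:-1=-1→(0,1)*; h1:-1=-1→(1,0)
ply 3, O at (0,1) | h1:-1=+1→(0,0)*
ply 4: (0,0) is terminal -1 (X); from (5,1) depth 6

O's best at [(5,1)]: h0:-4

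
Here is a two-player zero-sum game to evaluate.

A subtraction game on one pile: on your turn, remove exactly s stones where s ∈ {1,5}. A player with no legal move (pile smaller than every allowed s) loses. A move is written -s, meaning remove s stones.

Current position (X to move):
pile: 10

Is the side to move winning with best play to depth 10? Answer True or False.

X winning at [10]: False

p1 X@[10]: -1[9]-1* -5[5]-1
p2 O@[9]: -1[8]+1* -5[4]+1
p3 X@[8]: -1[7]-1* -5[3]-1
p4 O@[7]: -1[6]+1* -5[2]+1
p5 X@[6]: -1[5]-1* -5[1]-1
p6 O@[5]: -1[4]+1* -5[0]+1
p7 X@[4]: -1[3]-1*
p8 O@[3]: -1[2]+1*
p9 X@[2]: -1[1]-1*
p10 O@[1]: -1[0]+1*
p11 X@[0] terminal -1; root [10] d10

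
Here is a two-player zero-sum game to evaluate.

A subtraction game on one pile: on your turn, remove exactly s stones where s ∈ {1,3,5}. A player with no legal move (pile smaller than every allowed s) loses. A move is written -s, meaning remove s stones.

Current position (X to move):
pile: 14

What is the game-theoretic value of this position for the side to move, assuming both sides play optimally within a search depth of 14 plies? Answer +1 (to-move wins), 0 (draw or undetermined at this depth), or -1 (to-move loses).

[14] X move#1: -1:-1/13*, -3:-1/11, -5:-1/9
[13] O move#2: -1:+1/12*, -3:+1/10, -5:+1/8
[12] X move#3: -1:-1/11*, -3:-1/9, -5:-1/7
[11] O move#4: -1:+1/10*, -3:+1/8, -5:+1/6
[10] X move#5: -1:-1/9*, -3:-1/7, -5:-1/5
[9] O move#6: -1:+1/8*, -3:+1/6, -5:+1/4
[8] X move#7: -1:-1/7*, -3:-1/5, -5:-1/3
[7] O move#8: -1:+1/6*, -3:+1/4, -5:+1/2
[6] X move#9: -1:-1/5*, -3:-1/3, -5:-1/1
[5] O move#10: -1:+1/4*, -3:+1/2, -5:+1/0
[4] X move#11: -1:-1/3*, -3:-1/1
[3] O move#12: -1:+1/2*, -3:+1/0
[2] X move#13: -1:-1/1*
[1] O move#14: -1:+1/0*
[0] end (terminal -1, X#15); searched 14 to 14

value(14, X) = -1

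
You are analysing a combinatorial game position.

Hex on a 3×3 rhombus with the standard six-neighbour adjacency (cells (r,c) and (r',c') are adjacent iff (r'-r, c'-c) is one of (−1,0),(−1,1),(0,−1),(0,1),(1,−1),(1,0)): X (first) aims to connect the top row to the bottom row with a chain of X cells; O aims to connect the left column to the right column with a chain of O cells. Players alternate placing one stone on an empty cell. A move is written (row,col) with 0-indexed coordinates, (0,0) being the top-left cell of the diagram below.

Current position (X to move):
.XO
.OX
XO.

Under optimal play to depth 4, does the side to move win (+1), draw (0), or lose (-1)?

value(.XO/.OX/XO., X) = +1

ply 1, X at .XO/.OX/XO. | (0,0)=-1→XXO/.OX/XO.; (1,0)=+1→.XO/XOX/XO.*; (2,2)=-1→.XO/.OX/XOX
ply 2: .XO/XOX/XO. is terminal -1 (O); from .XO/.OX/XO. depth 4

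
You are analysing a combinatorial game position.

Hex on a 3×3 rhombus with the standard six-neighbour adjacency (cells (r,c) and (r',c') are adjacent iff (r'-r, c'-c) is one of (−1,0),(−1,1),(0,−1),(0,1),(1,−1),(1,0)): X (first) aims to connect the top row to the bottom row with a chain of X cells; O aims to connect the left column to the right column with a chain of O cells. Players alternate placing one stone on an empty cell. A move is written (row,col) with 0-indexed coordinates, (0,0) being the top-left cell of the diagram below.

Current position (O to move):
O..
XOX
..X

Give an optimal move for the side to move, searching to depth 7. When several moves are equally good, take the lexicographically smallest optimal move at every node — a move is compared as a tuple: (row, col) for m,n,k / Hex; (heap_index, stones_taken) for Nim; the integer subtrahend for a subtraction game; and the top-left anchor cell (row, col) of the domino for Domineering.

O's best at [O../XOX/..X]: (0,2)

[O../XOX/..X] O move#1: (0,1):-1/OO./XOX/..X, (0,2):+1/O.O/XOX/..X*, (2,0):-1/O../XOX/O.X, (2,1):-1/O../XOX/.OX
[O.O/XOX/..X] X move#2: (0,1):-1/OXO/XOX/..X*, (2,0):-1/O.O/XOX/X.X, (2,1):-1/O.O/XOX/.XX
[OXO/XOX/..X] O move#3: (2,0):+1/OXO/XOX/O.X*, (2,1):-1/OXO/XOX/.OX
[OXO/XOX/O.X] end (terminal -1, X#4); searched O../XOX/..X to 7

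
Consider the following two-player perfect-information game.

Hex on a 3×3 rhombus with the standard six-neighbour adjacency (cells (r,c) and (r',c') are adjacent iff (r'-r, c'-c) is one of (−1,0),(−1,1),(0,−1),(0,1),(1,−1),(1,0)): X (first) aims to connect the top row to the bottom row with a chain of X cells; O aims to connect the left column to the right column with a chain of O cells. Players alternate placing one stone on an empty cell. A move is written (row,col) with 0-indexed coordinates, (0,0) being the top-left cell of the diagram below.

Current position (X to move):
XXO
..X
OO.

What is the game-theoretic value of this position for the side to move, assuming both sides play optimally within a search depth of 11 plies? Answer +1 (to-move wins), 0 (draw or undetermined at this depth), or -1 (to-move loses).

p1 X@[XXO/..X/OO.]: (1,0)[XXO/X.X/OO.]-1* (1,1)[XXO/.XX/OO.]-1 (2,2)[XXO/..X/OOX]-1
p2 O@[XXO/X.X/OO.]: (1,1)[XXO/XOX/OO.]+1* (2,2)[XXO/X.X/OOO]+1
p3 X@[XXO/XOX/OO.] terminal -1; root [XXO/..X/OO.] d11

value(XXO/..X/OO., X) = -1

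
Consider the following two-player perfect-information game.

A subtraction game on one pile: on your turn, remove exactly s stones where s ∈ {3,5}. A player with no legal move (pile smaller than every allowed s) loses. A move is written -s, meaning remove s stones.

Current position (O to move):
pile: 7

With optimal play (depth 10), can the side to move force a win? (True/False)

ply 1, O at 7 | -3=-1→4; -5=+1→2*
ply 2: 2 is terminal -1 (X); from 7 depth 10

O winning at [7]: True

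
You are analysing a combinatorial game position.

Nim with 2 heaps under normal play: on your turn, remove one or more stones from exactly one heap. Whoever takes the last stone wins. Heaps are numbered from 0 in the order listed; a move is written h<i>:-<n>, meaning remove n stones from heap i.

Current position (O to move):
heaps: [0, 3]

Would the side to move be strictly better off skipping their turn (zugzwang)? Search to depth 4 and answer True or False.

zugzwang((0,3), O) = False

p1 O@[(0,3)]: h1:-1[(0,2)]-1 h1:-2[(0,1)]-1 h1:-3[(0,0)]+1*
p2 X@[(0,0)] terminal -1; root [(0,3)] d4
suppose O passes — search the same position with X to move:
pass> p1 X@[(0,3)]: h1:-1[(0,2)]-1 h1:-2[(0,1)]-1 h1:-3[(0,0)]+1*
pass> p2 O@[(0,0)] terminal -1; root [(0,3)] d4
for O: play +1, pass -1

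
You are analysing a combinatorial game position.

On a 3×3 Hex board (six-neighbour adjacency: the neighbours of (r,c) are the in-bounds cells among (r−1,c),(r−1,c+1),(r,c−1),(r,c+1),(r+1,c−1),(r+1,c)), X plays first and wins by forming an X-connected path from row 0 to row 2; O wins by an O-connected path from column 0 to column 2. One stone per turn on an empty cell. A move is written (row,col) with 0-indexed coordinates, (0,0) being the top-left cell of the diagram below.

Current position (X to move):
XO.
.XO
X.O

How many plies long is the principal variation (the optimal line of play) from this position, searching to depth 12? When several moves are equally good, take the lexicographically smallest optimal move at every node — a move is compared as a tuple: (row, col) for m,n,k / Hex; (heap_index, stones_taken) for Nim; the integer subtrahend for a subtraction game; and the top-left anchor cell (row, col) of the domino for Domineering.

[XO./.XO/X.O] X move#1: (0,2):+1/XOX/.XO/X.O*, (1,0):+1/XO./XXO/X.O, (2,1):+1/XO./.XO/XXO
[XOX/.XO/X.O] end (terminal -1, O#2); searched XO./.XO/X.O to 12

PV length from [XO./.XO/X.O]: 1 ply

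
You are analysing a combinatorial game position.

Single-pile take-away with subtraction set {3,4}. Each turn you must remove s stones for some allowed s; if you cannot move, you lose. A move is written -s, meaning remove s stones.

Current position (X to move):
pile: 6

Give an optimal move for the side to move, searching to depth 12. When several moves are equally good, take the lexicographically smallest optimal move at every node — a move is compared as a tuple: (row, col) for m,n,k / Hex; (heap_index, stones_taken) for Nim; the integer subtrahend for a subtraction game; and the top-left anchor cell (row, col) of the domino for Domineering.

X's best at [6]: -4

p1 X@[6]: -3[3]-1 -4[2]+1*
p2 O@[2] terminal -1; root [6] d12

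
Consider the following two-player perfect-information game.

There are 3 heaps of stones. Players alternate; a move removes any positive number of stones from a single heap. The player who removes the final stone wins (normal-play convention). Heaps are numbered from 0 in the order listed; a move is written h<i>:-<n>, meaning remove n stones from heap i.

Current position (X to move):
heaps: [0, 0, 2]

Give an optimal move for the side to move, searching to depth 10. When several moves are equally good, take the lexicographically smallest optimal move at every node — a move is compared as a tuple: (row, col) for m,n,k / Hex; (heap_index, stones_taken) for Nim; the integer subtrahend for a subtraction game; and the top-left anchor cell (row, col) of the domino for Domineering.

X's best at [(0,0,2)]: h2:-2

p1 X@[(0,0,2)]: h2:-1[(0,0,1)]-1 h2:-2[(0,0,0)]+1*
p2 O@[(0,0,0)] terminal -1; root [(0,0,2)] d10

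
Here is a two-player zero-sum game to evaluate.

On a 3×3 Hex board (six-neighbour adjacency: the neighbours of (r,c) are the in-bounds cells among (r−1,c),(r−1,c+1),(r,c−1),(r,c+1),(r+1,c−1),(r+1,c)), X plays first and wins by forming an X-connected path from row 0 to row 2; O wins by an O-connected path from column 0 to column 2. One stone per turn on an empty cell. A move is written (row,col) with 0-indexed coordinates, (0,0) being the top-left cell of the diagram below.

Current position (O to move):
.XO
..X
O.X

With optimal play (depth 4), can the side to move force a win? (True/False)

O winning at [.XO/..X/O.X]: True

ply 1, O at .XO/..X/O.X | (0,0)=-1→OXO/..X/O.X; (1,0)=-1→.XO/O.X/O.X; (1,1)=+1→.XO/.OX/O.X*; (2,1)=-1→.XO/..X/OOX
ply 2: .XO/.OX/O.X is terminal -1 (X); from .XO/..X/O.X depth 4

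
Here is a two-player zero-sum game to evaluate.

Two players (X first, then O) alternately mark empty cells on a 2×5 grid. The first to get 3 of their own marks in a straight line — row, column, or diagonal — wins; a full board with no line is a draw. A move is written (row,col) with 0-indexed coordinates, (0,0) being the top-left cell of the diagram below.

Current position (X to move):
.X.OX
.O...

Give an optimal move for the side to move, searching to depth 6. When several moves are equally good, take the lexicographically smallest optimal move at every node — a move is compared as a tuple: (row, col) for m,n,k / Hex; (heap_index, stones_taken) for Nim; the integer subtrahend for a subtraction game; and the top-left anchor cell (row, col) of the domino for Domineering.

X's best at [.X.OX/.O...]: (0,0)

p1 X@[.X.OX/.O...]: (0,0)[XX.OX/.O...]+0* (0,2)[.XXOX/.O...]+0 (1,0)[.X.OX/XO...]+0 (1,2)[.X.OX/.OX..]+0 (1,3)[.X.OX/.O.X.]+0 (1,4)[.X.OX/.O..X]-1
p2 O@[XX.OX/.O...]: (0,2)[XXOOX/.O...]+0* (1,0)[XX.OX/OO...]-1 (1,2)[XX.OX/.OO..]-1 (1,3)[XX.OX/.O.O.]-1 (1,4)[XX.OX/.O..O]-1
p3 X@[XXOOX/.O...]: (1,0)[XXOOX/XO...]+0* (1,2)[XXOOX/.OX..]+0 (1,3)[XXOOX/.O.X.]+0 (1,4)[XXOOX/.O..X]-1
p4 O@[XXOOX/XO...]: (1,2)[XXOOX/XOO..]+0* (1,3)[XXOOX/XO.O.]+0 (1,4)[XXOOX/XO..O]+0
p5 X@[XXOOX/XOO..]: (1,3)[XXOOX/XOOX.]+0* (1,4)[XXOOX/XOO.X]-1
p6 O@[XXOOX/XOOX.]: (1,4)[XXOOX/XOOXO]+0*
p7 X@[XXOOX/XOOXO] terminal +0; root [.X.OX/.O...] d6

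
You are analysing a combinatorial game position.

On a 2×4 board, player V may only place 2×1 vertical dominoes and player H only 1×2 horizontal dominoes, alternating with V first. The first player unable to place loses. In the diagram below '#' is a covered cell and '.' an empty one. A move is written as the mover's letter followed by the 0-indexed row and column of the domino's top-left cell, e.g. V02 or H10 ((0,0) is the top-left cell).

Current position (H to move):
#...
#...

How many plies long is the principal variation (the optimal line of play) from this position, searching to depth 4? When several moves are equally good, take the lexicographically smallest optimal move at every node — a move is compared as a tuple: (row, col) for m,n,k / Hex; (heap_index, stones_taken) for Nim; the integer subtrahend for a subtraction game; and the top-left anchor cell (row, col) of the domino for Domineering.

PV length from [#.../#...]: 3 plies

[#.../#...] H move#1: H01:+1/###./#...*, H02:+1/#.##/#..., H11:+1/#.../###., H12:+1/#.../#.##
[###./#...] V move#2: V03:-1/####/#..#*
[####/#..#] H move#3: H11:+1/####/####*
[####/####] end (terminal -1, V#4); searched #.../#... to 4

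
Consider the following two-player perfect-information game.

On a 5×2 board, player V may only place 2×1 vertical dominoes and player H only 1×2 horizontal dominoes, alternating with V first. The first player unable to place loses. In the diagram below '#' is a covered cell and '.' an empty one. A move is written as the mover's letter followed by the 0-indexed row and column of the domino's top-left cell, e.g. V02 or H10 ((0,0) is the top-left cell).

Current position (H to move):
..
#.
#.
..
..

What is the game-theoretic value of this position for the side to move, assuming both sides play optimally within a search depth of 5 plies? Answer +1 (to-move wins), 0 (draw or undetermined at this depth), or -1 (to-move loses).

p1 H@[../#./#./../..]: H00[##/#./#./../..]-1 H30[../#./#./##/..]+1* H40[../#./#./../##]+1
p2 V@[../#./#./##/..]: V01[.#/##/#./##/..]-1* V11[../##/##/##/..]-1
p3 H@[.#/##/#./##/..]: H40[.#/##/#./##/##]+1*
p4 V@[.#/##/#./##/##] terminal -1; root [../#./#./../..] d5

value(../#./#./../.., H) = +1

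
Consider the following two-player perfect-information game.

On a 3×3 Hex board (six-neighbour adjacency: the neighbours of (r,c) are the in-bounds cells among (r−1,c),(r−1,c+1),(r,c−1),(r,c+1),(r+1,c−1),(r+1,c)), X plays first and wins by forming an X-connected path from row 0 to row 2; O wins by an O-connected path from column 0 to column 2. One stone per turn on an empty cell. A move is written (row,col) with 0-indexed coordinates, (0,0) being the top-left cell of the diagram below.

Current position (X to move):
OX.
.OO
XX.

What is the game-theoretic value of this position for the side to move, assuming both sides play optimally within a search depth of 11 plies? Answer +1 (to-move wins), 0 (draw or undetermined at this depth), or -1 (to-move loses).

value(OX./.OO/XX., X) = +1

[OX./.OO/XX.] X move#1: (0,2):-1/OXX/.OO/XX., (1,0):+1/OX./XOO/XX.*, (2,2):-1/OX./.OO/XXX
[OX./XOO/XX.] end (terminal -1, O#2); searched OX./.OO/XX. to 11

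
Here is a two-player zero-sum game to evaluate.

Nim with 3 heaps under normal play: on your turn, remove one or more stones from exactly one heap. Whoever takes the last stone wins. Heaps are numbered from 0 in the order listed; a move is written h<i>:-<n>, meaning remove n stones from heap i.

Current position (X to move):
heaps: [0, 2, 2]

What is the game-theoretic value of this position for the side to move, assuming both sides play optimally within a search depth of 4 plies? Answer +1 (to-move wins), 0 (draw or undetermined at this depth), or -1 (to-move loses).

[(0,2,2)] X move#1: h1:-1:-1/(0,1,2)*, h1:-2:-1/(0,0,2), h2:-1:-1/(0,2,1), h2:-2:-1/(0,2,0)
[(0,1,2)] O move#2: h1:-1:-1/(0,0,2), h2:-1:+1/(0,1,1)*, h2:-2:-1/(0,1,0)
[(0,1,1)] X move#3: h1:-1:-1/(0,0,1)*, h2:-1:-1/(0,1,0)
[(0,0,1)] O move#4: h2:-1:+1/(0,0,0)*
[(0,0,0)] end (terminal -1, X#5); searched (0,2,2) to 4

value((0,2,2), X) = -1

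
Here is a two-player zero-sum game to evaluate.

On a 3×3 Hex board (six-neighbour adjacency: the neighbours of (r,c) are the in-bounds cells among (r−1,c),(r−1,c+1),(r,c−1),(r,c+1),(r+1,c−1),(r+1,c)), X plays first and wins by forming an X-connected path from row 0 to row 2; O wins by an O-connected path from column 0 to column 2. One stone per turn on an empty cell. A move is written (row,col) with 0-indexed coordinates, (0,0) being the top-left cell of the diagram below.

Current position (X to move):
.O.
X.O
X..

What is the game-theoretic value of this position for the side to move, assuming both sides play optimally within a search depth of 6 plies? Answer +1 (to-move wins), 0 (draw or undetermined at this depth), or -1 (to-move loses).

value(.O./X.O/X.., X) = +1

ply 1, X at .O./X.O/X.. | (0,0)=+1→XO./X.O/X..*; (0,2)=+1→.OX/X.O/X..; (1,1)=+1→.O./XXO/X..; (2,1)=-1→.O./X.O/XX.; (2,2)=-1→.O./X.O/X.X
ply 2: XO./X.O/X.. is terminal -1 (O); from .O./X.O/X.. depth 6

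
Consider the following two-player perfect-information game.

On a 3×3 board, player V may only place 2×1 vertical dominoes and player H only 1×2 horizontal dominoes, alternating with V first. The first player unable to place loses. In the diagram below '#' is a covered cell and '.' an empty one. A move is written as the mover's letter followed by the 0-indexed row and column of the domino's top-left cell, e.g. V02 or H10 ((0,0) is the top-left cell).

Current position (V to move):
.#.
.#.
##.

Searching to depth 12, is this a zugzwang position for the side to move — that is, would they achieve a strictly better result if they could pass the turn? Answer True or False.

ply 1, V at .#./.#./##. | V00=+1→##./##./##.*; V02=+1→.##/.##/##.; V12=+1→.#./.##/###
ply 2: ##./##./##. is terminal -1 (H); from .#./.#./##. depth 12
suppose V passes — search the same position with H to move:
pass> ply 1: .#./.#./##. is terminal -1 (H); from .#./.#./##. depth 12
for V: play +1, pass +1

zugzwang(.#./.#./##., V) = False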